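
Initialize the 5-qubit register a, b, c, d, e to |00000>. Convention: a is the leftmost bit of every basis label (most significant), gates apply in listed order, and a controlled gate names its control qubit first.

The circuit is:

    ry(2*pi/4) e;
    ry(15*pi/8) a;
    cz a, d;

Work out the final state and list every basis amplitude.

The final amplitudes are -sqrt(2)*cos(pi/16)/2 on |00000>, -sqrt(2)*cos(pi/16)/2 on |00001>, sqrt(2)*sin(pi/16)/2 on |10000>, sqrt(2)*sin(pi/16)/2 on |10001>, and 0 on every other basis state.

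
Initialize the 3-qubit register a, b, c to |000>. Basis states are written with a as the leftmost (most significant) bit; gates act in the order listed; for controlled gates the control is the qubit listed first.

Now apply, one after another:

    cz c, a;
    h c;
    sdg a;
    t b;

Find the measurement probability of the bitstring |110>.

The probability of measuring |110> is 0.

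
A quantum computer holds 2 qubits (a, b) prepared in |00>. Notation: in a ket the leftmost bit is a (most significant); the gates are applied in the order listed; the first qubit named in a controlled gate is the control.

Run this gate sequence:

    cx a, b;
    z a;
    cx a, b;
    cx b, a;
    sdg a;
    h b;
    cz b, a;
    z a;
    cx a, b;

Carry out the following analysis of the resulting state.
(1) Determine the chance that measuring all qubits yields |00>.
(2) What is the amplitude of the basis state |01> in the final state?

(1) Outcome |00> occurs with probability 1/2.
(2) The final state's coefficient on |01> equals sqrt(2)/2.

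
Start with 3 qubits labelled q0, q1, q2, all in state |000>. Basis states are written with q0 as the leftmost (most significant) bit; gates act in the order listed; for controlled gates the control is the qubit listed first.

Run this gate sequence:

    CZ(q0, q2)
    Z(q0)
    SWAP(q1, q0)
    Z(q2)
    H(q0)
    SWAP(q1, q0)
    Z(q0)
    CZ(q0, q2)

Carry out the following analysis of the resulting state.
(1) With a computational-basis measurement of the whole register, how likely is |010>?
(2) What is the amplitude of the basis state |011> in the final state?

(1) Outcome |010> occurs with probability 1/2.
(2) The amplitude on |011> is 0.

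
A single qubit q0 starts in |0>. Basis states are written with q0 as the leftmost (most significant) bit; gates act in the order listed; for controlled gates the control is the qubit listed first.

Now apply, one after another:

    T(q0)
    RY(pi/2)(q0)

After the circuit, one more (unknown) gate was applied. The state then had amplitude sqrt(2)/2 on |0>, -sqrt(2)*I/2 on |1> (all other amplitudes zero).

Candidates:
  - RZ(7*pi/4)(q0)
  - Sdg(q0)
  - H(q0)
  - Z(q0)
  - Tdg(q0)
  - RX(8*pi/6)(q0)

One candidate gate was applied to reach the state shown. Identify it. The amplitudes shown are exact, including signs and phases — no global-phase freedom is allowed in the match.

The unique candidate consistent with the amplitudes is Sdg(q0).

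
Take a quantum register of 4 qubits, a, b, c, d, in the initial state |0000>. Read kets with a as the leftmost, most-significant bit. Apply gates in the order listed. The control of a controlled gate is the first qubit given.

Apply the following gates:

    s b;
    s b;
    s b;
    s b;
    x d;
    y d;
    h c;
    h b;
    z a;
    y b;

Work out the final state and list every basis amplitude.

The resulting statevector has amplitude -1/2 on |0000>, -1/2 on |0010>, 1/2 on |0100>, 1/2 on |0110>, and 0 on every other basis state.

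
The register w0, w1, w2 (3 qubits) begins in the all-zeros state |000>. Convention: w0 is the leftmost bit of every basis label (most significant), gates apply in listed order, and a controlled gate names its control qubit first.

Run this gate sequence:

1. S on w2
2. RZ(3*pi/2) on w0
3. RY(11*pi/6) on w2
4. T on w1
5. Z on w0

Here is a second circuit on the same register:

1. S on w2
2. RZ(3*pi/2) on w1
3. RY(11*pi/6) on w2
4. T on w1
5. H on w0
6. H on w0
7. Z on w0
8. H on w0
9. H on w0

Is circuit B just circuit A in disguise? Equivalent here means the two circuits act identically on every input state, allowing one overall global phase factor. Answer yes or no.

No — the two circuits implement different unitaries, even allowing a global phase.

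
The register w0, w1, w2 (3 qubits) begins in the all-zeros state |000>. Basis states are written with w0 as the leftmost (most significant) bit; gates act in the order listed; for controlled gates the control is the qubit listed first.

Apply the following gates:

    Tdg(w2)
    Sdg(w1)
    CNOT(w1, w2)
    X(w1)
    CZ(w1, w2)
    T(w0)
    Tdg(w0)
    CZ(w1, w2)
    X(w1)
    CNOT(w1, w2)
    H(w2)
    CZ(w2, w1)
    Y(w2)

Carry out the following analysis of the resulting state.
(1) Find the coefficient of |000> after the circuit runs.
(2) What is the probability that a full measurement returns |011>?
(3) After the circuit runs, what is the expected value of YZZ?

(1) |000> carries amplitude -sqrt(2)*I/2 in the final state.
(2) Outcome |011> occurs with probability 0.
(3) In the final state, YZZ has expectation 0.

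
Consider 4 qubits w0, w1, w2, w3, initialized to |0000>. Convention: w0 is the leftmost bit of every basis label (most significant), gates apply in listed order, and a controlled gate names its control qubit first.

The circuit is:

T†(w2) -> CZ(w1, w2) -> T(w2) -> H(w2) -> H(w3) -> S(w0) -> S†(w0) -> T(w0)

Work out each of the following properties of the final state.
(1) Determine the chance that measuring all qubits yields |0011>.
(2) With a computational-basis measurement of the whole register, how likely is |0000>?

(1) A full measurement returns |0011> with probability 1/4.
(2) A full measurement returns |0000> with probability 1/4.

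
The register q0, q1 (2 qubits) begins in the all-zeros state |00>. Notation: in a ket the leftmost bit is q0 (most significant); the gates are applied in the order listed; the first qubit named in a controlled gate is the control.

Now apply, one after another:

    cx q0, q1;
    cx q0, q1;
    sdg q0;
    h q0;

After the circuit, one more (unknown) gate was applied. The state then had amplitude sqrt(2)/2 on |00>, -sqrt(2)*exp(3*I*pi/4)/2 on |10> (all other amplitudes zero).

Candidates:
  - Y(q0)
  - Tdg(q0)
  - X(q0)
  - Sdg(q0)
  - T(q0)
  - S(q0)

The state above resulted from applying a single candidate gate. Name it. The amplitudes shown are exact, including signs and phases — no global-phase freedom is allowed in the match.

It was Tdg(q0) that produced the state shown.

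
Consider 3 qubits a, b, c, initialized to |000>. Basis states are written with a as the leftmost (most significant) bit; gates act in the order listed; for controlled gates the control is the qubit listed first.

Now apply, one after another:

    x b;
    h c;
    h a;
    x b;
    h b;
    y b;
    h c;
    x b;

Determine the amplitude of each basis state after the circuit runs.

After the circuit, the state carries amplitude I/2 on |000>, 0 on |001>, -I/2 on |010>, 0 on |011>, I/2 on |100>, 0 on |101>, -I/2 on |110>, 0 on |111>.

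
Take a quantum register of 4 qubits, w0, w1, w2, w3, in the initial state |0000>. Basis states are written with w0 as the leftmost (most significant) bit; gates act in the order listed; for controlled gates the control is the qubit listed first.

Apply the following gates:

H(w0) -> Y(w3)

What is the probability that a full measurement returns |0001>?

A full measurement returns |0001> with probability 1/2.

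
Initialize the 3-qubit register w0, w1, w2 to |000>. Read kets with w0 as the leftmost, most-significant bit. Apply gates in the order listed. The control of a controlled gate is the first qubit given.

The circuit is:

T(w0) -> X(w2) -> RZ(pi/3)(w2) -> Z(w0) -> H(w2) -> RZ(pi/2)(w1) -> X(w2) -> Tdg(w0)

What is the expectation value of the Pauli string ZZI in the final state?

In the final state, ZZI has expectation 1.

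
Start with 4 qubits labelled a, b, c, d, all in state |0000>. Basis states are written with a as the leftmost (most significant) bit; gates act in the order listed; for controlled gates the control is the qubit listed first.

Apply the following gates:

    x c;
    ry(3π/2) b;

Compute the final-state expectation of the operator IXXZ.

In the final state, IXXZ has expectation 0.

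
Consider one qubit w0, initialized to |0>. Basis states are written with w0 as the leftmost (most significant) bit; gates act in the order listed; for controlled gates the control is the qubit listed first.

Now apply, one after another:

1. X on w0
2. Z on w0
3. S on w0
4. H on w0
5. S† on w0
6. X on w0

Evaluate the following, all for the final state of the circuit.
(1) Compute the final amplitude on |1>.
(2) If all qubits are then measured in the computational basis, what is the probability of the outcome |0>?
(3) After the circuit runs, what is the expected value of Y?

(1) |1> carries amplitude -sqrt(2)*I/2 in the final state.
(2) A full measurement returns |0> with probability 1/2.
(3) The expectation value of Y is -1.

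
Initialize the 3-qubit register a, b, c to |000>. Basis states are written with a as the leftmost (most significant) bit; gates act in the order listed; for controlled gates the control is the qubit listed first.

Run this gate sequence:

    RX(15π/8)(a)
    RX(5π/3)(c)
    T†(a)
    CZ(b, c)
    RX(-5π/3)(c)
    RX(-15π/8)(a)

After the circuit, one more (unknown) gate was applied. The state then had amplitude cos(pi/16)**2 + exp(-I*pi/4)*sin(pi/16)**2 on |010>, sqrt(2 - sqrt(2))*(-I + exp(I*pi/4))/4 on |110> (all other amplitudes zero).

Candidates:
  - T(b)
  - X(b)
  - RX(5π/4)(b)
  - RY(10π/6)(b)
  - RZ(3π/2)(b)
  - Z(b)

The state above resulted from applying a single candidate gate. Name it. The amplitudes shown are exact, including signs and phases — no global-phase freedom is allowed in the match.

The unique candidate consistent with the amplitudes is X(b).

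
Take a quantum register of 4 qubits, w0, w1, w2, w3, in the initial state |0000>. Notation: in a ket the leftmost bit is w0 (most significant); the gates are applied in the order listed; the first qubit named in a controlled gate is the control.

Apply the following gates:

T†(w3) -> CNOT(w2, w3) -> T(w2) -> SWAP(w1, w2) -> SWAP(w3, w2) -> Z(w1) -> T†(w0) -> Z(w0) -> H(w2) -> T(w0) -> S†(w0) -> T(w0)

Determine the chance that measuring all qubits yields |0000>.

Outcome |0000> occurs with probability 1/2.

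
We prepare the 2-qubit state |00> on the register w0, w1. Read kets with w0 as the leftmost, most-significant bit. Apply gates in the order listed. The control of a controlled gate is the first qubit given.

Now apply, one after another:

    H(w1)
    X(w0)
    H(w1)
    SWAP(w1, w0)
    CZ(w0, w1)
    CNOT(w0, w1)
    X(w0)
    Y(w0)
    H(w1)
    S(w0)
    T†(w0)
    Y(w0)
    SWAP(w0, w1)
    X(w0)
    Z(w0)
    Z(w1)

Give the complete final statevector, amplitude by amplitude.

After the circuit, the state carries amplitude 0 on |00>, sqrt(2)/2 on |01>, 0 on |10>, sqrt(2)/2 on |11>.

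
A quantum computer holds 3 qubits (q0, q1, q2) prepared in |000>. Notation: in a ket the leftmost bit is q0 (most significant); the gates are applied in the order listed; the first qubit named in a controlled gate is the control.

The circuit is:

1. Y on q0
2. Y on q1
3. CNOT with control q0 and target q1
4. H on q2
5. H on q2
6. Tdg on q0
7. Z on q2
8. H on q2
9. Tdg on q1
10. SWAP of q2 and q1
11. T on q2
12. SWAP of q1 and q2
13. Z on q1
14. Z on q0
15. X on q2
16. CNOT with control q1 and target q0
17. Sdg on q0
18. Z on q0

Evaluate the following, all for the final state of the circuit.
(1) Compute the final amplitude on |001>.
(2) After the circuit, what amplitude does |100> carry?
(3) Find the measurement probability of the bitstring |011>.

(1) The final state's coefficient on |001> equals 0.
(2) |100> carries amplitude sqrt(2)*exp(I*pi/4)/2 in the final state.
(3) The probability of measuring |011> is 0.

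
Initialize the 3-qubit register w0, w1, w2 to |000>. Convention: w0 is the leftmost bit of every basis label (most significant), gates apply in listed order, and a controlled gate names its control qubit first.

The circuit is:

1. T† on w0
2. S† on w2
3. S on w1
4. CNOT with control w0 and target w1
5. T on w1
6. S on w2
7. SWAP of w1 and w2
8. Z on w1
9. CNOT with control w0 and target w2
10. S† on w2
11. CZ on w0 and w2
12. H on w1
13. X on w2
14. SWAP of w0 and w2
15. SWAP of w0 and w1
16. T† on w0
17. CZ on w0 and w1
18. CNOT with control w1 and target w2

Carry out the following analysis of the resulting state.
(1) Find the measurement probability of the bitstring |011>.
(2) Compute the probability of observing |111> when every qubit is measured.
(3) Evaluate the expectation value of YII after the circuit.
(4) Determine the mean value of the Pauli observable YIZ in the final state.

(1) Outcome |011> occurs with probability 1/2.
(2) Outcome |111> occurs with probability 1/2.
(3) The observable YII averages to sqrt(2)/2.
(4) The expectation value of YIZ is -sqrt(2)/2.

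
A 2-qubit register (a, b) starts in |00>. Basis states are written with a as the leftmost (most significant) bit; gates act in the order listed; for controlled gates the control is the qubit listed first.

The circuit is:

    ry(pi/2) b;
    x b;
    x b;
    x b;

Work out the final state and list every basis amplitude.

The final amplitudes are sqrt(2)/2 on |00>, sqrt(2)/2 on |01>, 0 on |10>, 0 on |11>. Key observation: gates 2-3 undo each other exactly, leaving only the rest of the circuit to track.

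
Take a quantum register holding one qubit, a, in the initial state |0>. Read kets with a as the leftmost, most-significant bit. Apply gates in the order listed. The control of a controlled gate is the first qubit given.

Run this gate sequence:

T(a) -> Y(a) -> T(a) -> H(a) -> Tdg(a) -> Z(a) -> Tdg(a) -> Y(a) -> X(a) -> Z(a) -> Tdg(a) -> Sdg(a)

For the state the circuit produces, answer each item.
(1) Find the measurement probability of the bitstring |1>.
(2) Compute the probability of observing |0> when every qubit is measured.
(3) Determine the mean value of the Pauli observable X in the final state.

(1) A full measurement returns |1> with probability 1/2.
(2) A full measurement returns |0> with probability 1/2.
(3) The observable X averages to -sqrt(2)/2.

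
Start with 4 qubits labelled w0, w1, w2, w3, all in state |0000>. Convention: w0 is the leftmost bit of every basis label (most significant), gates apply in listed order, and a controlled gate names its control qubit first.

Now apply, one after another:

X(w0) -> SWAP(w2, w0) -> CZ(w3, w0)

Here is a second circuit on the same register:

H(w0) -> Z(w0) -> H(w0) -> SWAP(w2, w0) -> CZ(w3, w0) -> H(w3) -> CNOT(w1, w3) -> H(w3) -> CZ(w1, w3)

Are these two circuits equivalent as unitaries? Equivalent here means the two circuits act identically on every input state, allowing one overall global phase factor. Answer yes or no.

Yes: on every input state the two circuits agree up to one overall phase factor.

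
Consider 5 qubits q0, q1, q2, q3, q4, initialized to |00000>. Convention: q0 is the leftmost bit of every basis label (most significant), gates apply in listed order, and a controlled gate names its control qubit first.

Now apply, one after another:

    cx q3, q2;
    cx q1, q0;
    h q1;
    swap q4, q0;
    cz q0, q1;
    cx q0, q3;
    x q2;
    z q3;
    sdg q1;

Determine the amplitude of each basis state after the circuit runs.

The resulting statevector has amplitude sqrt(2)/2 on |00100>, -sqrt(2)*I/2 on |01100>, and 0 on every other basis state.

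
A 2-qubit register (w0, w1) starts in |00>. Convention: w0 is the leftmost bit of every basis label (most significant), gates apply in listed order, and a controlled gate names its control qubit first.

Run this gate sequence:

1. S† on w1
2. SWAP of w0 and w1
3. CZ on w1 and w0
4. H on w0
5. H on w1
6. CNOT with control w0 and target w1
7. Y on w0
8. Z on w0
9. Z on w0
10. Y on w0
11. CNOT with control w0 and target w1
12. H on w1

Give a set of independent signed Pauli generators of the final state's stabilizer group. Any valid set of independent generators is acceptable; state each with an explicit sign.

The stabilizer group can be generated by +XI, +IZ, among other valid generating sets. Key observation: gates 5-12 undo each other exactly, leaving only the rest of the circuit to track.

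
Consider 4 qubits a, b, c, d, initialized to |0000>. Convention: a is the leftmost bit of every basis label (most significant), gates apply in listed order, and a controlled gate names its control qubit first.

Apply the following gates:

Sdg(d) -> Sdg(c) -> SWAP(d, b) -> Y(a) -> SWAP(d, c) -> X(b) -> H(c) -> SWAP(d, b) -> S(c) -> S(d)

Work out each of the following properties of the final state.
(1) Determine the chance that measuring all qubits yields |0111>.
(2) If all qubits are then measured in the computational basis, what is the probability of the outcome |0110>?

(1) Outcome |0111> occurs with probability 0.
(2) A full measurement returns |0110> with probability 0.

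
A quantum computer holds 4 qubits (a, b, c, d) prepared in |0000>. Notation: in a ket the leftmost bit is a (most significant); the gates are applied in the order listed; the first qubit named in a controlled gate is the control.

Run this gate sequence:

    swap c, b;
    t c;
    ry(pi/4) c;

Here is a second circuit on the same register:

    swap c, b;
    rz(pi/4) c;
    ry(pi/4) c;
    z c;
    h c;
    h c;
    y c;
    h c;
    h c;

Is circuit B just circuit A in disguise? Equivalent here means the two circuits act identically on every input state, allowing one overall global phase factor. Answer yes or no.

No — the two circuits implement different unitaries, even allowing a global phase.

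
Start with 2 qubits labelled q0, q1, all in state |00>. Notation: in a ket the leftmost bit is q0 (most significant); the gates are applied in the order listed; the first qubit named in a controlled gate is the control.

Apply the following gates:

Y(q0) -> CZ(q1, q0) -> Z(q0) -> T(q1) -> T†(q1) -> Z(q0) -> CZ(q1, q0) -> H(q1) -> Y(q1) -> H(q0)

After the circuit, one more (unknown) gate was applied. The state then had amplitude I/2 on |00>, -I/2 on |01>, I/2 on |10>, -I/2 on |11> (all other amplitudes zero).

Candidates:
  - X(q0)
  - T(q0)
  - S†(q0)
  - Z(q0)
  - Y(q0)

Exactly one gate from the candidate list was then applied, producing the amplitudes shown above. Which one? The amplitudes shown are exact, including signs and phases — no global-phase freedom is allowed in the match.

It was Y(q0) that produced the state shown. Key observation: gates 2-7 undo each other exactly, leaving only the rest of the circuit to track.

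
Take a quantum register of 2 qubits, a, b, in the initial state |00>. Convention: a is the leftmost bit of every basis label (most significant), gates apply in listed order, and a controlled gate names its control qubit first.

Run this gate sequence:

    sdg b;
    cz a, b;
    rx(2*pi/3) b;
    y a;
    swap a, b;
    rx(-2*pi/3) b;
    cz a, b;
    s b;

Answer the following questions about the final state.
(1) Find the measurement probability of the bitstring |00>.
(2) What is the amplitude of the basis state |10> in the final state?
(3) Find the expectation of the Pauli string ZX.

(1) The probability of measuring |00> is 3/16.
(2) The final state's coefficient on |10> equals 3*I/4.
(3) The expectation value of ZX is sqrt(3)/2.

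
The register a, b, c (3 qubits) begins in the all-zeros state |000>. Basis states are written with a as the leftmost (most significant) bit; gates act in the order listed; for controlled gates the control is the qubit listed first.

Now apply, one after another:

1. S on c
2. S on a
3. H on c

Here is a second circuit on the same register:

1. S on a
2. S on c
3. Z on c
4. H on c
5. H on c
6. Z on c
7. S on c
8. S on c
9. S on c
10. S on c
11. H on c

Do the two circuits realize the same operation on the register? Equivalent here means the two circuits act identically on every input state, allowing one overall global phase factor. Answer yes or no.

Yes: on every input state the two circuits agree up to one overall phase factor.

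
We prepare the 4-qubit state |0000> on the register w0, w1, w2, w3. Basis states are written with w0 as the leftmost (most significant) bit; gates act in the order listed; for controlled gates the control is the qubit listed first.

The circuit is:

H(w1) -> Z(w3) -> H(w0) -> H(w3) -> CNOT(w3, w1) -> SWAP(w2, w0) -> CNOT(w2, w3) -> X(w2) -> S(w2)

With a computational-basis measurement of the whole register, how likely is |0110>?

Outcome |0110> occurs with probability 1/8.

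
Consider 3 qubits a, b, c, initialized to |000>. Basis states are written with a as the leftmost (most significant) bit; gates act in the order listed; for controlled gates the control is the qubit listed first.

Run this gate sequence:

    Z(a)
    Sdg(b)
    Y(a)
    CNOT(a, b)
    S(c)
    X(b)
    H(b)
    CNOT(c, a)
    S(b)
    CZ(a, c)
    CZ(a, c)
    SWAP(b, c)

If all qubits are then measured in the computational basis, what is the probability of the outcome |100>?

A full measurement returns |100> with probability 1/2.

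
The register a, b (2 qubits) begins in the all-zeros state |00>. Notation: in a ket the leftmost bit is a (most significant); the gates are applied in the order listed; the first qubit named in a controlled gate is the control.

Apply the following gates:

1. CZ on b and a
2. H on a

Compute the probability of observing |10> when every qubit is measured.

Outcome |10> occurs with probability 1/2.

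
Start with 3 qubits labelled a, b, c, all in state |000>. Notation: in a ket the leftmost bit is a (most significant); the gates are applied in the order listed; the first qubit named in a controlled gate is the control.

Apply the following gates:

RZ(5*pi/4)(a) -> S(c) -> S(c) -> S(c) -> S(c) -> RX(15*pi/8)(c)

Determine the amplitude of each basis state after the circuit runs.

The final amplitudes are exp(3*I*pi/8)*cos(pi/16) on |000>, exp(7*I*pi/8)*sin(pi/16) on |001>, and 0 on every other basis state. Key observation: steps 2-5 multiply out to the identity, so the circuit reduces to the remaining gates.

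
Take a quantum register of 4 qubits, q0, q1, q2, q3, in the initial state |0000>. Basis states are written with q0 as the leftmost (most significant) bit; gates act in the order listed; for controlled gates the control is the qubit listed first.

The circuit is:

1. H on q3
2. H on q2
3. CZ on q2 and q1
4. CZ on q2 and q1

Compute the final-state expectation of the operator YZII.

In the final state, YZII has expectation 0. Key observation: gates 3-4 undo each other exactly, leaving only the rest of the circuit to track.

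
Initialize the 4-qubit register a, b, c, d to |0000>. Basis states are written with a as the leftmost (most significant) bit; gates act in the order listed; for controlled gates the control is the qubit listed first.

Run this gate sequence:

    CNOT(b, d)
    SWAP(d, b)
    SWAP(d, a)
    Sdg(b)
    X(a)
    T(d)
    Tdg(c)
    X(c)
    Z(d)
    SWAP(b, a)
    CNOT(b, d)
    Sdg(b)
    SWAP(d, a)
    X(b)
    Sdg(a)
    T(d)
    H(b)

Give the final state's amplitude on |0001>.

|0001> carries amplitude 0 in the final state.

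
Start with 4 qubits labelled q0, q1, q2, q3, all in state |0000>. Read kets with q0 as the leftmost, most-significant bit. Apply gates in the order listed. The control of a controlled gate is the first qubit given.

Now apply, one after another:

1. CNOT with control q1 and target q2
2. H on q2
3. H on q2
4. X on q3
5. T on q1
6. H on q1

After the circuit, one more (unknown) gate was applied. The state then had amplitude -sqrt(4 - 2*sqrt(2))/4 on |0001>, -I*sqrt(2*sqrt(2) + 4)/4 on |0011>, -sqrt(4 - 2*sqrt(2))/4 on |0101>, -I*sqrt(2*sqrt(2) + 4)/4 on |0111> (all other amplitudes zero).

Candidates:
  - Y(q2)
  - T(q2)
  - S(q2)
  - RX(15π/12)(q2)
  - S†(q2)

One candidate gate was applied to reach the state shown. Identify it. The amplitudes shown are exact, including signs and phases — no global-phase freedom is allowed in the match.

The applied gate was RX(15π/12)(q2). Key observation: gates 2-3 undo each other exactly, leaving only the rest of the circuit to track.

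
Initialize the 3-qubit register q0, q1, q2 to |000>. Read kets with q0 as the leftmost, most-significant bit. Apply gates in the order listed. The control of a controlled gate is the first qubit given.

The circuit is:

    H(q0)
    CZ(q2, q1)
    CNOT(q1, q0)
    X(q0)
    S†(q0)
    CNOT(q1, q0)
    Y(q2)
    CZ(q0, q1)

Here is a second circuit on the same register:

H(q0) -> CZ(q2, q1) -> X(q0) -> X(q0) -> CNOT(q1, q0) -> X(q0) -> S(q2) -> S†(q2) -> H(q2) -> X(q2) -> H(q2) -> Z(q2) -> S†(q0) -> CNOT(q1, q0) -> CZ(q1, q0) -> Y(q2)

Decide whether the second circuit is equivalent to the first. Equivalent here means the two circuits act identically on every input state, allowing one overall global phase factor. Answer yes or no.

Yes, they are equivalent — the unitaries differ by at most a global phase.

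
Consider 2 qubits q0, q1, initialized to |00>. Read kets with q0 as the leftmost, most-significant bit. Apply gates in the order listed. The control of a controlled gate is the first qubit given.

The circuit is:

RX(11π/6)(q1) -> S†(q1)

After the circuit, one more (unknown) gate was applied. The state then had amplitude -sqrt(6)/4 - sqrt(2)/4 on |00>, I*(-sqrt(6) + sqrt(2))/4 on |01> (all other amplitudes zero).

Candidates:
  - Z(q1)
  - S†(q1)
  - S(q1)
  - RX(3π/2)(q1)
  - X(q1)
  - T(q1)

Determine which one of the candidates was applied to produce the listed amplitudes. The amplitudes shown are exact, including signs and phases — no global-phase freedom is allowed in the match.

The unique candidate consistent with the amplitudes is S(q1).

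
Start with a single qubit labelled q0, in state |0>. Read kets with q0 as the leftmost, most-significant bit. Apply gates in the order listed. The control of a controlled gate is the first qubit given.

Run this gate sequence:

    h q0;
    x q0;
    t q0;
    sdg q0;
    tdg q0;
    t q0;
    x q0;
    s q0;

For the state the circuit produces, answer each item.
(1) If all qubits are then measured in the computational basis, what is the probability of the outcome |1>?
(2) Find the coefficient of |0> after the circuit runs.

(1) The probability of measuring |1> is 1/2.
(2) The final state's coefficient on |0> equals -sqrt(2)*exp(3*I*pi/4)/2.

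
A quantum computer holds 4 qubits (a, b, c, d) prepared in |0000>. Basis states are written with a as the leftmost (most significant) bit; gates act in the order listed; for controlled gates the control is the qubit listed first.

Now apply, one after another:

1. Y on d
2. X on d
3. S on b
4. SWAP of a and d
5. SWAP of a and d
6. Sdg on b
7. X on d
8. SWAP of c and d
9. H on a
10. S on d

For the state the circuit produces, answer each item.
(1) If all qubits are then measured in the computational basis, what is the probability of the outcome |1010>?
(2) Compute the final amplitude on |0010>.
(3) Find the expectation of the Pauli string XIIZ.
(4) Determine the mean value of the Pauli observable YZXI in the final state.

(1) Outcome |1010> occurs with probability 1/2. Key observation: the block from step 2 through step 7 cancels to the identity and can be dropped.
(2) |0010> carries amplitude sqrt(2)*I/2 in the final state.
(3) In the final state, XIIZ has expectation 1.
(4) The observable YZXI averages to 0.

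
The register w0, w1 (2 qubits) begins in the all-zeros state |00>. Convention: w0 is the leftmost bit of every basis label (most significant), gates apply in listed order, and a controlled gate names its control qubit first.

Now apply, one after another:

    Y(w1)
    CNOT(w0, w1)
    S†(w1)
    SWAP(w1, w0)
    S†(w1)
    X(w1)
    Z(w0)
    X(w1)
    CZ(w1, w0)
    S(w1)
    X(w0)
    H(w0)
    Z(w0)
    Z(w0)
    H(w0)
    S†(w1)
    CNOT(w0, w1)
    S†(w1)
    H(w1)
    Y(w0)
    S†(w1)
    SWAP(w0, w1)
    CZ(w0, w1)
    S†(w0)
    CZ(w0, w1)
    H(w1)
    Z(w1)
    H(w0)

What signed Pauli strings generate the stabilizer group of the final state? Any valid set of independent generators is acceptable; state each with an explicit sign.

One valid set of independent stabilizer generators is +IX, -ZI (any independent generating set of the same group is equally correct).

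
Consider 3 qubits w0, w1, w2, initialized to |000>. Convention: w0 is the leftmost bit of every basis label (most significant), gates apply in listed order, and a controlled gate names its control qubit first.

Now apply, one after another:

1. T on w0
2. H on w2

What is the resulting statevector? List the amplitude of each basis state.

After the circuit, the state carries amplitude sqrt(2)/2 on |000>, sqrt(2)/2 on |001>, and 0 on every other basis state.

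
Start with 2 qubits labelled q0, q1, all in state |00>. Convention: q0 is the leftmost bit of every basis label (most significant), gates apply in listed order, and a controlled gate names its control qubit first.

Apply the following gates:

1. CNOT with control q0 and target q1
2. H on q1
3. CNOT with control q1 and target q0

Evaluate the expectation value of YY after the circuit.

The expectation value of YY is -1.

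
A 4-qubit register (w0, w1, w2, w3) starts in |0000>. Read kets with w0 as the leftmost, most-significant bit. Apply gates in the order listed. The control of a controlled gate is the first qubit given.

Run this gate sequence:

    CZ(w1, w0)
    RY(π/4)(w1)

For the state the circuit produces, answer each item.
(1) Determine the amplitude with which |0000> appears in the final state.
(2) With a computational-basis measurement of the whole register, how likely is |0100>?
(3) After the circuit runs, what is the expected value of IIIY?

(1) The amplitude on |0000> is sqrt(sqrt(2) + 2)/2.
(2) A full measurement returns |0100> with probability 1/2 - sqrt(2)/4.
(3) In the final state, IIIY has expectation 0.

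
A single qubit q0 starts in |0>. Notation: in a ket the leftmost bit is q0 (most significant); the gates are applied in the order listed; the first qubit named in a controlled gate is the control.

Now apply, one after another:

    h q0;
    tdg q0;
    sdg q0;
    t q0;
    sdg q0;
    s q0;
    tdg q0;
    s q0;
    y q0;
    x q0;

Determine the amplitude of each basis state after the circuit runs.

The final amplitudes are sqrt(2)*I/2 on |0>, -sqrt(2)*exp(I*pi/4)/2 on |1>. Key observation: steps 3-8 multiply out to the identity, so the circuit reduces to the remaining gates.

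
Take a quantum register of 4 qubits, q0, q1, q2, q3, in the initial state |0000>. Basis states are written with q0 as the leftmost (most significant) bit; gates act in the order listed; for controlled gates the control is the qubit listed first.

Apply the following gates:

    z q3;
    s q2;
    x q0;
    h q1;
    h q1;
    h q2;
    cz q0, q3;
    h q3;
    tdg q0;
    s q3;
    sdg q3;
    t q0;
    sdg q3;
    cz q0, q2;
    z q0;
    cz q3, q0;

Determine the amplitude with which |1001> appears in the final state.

The amplitude on |1001> is -I/2. Key observation: the block from step 9 through step 12 cancels to the identity and can be dropped.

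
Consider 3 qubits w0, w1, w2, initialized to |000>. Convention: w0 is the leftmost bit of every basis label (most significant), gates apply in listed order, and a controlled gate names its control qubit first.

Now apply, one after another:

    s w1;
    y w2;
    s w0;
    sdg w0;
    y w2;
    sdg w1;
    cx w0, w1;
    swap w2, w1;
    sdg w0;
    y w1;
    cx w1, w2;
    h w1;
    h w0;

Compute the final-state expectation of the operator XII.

In the final state, XII has expectation 1.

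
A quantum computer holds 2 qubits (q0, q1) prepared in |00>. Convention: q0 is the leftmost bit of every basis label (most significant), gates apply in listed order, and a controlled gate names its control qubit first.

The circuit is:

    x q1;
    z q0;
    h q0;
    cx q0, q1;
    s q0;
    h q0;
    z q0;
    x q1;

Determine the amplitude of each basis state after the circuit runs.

After the circuit, the state carries amplitude 1/2 on |00>, I/2 on |01>, -1/2 on |10>, I/2 on |11>.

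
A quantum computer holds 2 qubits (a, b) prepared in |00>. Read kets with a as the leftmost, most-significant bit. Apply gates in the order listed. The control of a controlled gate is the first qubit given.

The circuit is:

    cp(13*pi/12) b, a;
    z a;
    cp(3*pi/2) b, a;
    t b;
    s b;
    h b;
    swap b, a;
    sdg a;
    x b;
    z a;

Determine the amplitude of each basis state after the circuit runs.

The resulting statevector has amplitude 0 on |00>, sqrt(2)/2 on |01>, 0 on |10>, sqrt(2)*I/2 on |11>.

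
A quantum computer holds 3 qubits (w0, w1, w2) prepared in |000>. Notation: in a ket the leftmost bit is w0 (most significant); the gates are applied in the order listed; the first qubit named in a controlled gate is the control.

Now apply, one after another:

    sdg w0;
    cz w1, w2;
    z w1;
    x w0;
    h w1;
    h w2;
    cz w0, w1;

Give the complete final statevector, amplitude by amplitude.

The resulting statevector has amplitude 0 on |000>, 0 on |001>, 0 on |010>, 0 on |011>, 1/2 on |100>, 1/2 on |101>, -1/2 on |110>, -1/2 on |111>.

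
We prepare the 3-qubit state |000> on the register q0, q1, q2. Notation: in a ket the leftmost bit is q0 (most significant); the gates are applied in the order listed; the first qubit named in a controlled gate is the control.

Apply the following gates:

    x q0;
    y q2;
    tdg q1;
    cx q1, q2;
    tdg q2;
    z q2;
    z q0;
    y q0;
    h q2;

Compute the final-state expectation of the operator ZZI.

The expectation value of ZZI is 1.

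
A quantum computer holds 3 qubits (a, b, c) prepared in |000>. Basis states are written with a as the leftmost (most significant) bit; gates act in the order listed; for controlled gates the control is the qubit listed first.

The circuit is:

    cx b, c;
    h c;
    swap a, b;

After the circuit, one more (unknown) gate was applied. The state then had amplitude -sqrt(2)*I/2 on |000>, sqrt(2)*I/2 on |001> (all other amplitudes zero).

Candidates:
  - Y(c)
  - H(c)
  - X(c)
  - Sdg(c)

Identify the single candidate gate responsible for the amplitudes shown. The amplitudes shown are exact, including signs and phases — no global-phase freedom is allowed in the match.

It was Y(c) that produced the state shown.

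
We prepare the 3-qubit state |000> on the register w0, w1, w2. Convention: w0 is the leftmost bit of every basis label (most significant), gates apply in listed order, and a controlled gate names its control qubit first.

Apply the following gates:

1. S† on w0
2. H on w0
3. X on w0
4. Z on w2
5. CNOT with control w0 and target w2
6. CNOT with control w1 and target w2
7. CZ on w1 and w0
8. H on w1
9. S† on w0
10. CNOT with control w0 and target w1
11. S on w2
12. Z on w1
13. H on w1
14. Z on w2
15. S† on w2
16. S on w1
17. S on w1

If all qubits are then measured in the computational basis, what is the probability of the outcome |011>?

A full measurement returns |011> with probability 0.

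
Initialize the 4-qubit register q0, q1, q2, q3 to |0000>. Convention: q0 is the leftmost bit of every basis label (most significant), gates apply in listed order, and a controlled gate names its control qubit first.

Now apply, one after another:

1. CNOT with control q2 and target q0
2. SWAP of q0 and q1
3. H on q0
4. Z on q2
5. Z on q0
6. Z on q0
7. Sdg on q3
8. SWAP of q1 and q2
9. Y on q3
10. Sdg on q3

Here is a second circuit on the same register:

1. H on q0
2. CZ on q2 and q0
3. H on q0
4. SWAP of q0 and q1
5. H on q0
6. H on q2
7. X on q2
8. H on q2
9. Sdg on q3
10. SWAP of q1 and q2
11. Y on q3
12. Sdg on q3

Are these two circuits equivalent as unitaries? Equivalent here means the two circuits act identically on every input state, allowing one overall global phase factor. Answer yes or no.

Yes — the two circuits implement the same unitary up to a global phase.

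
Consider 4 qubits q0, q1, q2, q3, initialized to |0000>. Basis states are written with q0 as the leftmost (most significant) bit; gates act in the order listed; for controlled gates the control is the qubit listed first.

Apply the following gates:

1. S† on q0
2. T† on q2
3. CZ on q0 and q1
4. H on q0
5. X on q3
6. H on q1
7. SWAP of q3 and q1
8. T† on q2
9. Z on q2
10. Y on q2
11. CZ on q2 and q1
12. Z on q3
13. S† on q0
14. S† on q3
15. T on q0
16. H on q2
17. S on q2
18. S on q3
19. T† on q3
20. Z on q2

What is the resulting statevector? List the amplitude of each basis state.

After the circuit, the state carries amplitude 0 on |0000>, 0 on |0001>, 0 on |0010>, 0 on |0011>, -sqrt(2)*I/4 on |0100>, sqrt(2)*exp(I*pi/4)/4 on |0101>, sqrt(2)/4 on |0110>, sqrt(2)*exp(3*I*pi/4)/4 on |0111>, 0 on |1000>, 0 on |1001>, 0 on |1010>, 0 on |1011>, -sqrt(2)*exp(I*pi/4)/4 on |1100>, sqrt(2)/4 on |1101>, -sqrt(2)*exp(3*I*pi/4)/4 on |1110>, sqrt(2)*I/4 on |1111>.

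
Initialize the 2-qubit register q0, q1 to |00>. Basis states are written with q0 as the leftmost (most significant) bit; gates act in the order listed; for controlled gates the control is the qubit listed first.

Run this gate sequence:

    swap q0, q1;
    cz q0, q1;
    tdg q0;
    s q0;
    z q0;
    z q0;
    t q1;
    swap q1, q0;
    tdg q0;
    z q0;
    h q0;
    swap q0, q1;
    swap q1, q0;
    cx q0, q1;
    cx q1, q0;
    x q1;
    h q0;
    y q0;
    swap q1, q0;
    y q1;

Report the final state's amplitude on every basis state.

After the circuit, the state carries amplitude 1/2 on |00>, 1/2 on |01>, 1/2 on |10>, 1/2 on |11>.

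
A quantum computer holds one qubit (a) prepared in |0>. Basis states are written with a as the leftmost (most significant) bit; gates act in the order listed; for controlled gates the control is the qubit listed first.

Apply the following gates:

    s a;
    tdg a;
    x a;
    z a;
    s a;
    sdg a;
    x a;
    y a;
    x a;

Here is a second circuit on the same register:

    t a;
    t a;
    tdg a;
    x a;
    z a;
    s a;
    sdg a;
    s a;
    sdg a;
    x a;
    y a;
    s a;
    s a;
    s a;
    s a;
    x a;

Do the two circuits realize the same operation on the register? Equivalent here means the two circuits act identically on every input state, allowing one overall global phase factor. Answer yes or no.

Yes: on every input state the two circuits agree up to one overall phase factor.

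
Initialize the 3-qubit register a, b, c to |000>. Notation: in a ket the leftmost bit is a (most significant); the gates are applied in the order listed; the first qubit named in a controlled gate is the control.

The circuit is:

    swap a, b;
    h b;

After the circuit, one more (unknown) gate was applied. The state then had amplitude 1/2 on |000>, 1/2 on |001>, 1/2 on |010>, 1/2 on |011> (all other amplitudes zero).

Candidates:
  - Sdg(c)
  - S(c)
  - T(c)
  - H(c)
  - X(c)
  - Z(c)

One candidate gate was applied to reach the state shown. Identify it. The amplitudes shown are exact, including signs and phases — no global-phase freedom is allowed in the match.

The applied gate was H(c).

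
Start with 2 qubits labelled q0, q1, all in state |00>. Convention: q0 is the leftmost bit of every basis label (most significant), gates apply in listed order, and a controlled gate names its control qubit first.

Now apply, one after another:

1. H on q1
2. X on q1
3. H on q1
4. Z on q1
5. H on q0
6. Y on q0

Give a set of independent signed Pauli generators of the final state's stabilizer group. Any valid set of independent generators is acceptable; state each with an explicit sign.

The final state is stabilized by the group generated by -XI, +IZ; other independent generating sets are equally valid.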